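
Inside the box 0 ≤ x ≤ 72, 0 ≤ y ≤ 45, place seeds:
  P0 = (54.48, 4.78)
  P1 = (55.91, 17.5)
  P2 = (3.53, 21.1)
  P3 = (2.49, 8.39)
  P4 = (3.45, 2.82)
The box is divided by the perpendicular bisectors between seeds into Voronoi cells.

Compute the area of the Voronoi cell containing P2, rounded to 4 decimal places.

Area of P2's cell: 948.8824

1. box [0,72]×[0,45]: [(0, 0) (72, 0) (72, 45) (0, 45)]
2. ⊥bis P2·P0 via (29.005,12.94): [(0, 0) (24.8601, 0) (39.2743, 45) (0, 45)]  |A|=1443.0241
3. ⊥bis P2·P1 via (29.72,19.3): [(0, 0) (24.8601, 0) (29.3588, 14.0445) (31.4863, 45) (0, 45)]  |A|=1322.4844
4. ⊥bis P2·P3 via (3.01,14.745): [(0, 14.9913) (28.9045, 12.6262) (29.3588, 14.0445) (31.4863, 45) (0, 45)]  |A|=948.8824
5. ⊥bis P2·P4 via (3.49,11.96): [(0, 14.9913) (28.9045, 12.6262) (29.3588, 14.0445) (31.4863, 45) (0, 45)]  |A|=948.8824
6. canonical 5-gon: [(0, 14.9913) (28.9045, 12.6262) (29.3588, 14.0445) (31.4863, 45) (0, 45)]
7. shoelace: 948.8824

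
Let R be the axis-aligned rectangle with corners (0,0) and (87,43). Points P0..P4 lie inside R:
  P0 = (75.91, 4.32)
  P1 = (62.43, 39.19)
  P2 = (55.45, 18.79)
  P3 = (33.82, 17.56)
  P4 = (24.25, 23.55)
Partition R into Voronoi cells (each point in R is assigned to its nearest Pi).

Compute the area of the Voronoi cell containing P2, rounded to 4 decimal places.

Area of P2's cell: 653.0481

1. box [0,87]×[0,43]: [(0, 0) (87, 0) (87, 43) (0, 43)]
2. ⊥bis P2·P0 via (65.68,11.555): [(0, 0) (57.5079, 0) (87, 41.7006) (87, 43) (0, 43)]  |A|=3126.0808
3. ⊥bis P2·P1 via (58.94,28.99): [(0, 0) (57.5079, 0) (74.295, 23.7362) (17.9939, 43) (0, 43)]  |A|=2453.1663
4. ⊥bis P2·P3 via (44.635,18.175): [(45.6685, 0) (57.5079, 0) (74.295, 23.7362) (43.7239, 34.1963)]  |A|=653.0481
5. ⊥bis P2·P4 via (39.85,21.17): [(45.6685, 0) (57.5079, 0) (74.295, 23.7362) (43.7239, 34.1963)]  |A|=653.0481
6. canonical 4-gon: [(45.6685, 0) (57.5079, 0) (74.295, 23.7362) (43.7239, 34.1963)]
7. shoelace: 653.0481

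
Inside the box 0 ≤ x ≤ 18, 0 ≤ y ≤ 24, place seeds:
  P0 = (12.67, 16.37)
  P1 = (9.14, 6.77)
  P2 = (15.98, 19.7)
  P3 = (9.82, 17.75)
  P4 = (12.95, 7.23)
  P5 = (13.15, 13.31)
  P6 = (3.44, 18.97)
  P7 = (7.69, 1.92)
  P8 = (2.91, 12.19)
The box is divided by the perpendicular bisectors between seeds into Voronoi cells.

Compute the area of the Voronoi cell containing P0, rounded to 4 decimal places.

1. box [0,18]×[0,24]: [(0, 0) (18, 0) (18, 24) (0, 24)]
2. ⊥bis P0·P1 via (10.905,11.57): [(0, 15.5799) (18, 8.9611) (18, 24) (0, 24)]  |A|=211.1313
3. ⊥bis P0·P2 via (14.325,18.035): [(0, 15.5799) (18, 8.9611) (18, 14.3821) (8.324, 24) (0, 24)]  |A|=164.5995
4. ⊥bis P0·P3 via (11.245,17.06): [(8.9371, 12.2936) (18, 8.9611) (18, 14.3821) (12.5645, 19.785)]  |A|=54.7239
5. ⊥bis P0·P4 via (12.81,11.8): [(8.9371, 12.2936) (10.4741, 11.7284) (18, 11.959) (18, 14.3821) (12.5645, 19.785)]  |A|=43.443
6. ⊥bis P0·P5 via (12.91,14.84): [(9.9448, 14.3749) (16.9083, 15.4672) (12.5645, 19.785)]  |A|=17.4058
7. ⊥bis P0·P6 via (8.055,17.67): [(9.9448, 14.3749) (16.9083, 15.4672) (12.5645, 19.785)]  |A|=17.4058
8. ⊥bis P0·P7 via (10.18,9.145): [(9.9448, 14.3749) (16.9083, 15.4672) (12.5645, 19.785)]  |A|=17.4058
9. ⊥bis P0·P8 via (7.79,14.28): [(9.9448, 14.3749) (16.9083, 15.4672) (12.5645, 19.785)]  |A|=17.4058
10. canonical 3-gon: [(9.9448, 14.3749) (16.9083, 15.4672) (12.5645, 19.785)]
11. shoelace: 17.4058

Area of P0's cell: 17.4058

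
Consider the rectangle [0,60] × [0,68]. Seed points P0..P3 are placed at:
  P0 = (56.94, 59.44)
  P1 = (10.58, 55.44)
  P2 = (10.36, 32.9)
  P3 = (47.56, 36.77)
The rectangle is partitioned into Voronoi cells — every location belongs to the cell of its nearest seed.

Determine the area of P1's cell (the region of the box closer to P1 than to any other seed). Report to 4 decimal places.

Area of P1's cell: 769.0131

1. box [0,60]×[0,68]: [(0, 0) (60, 0) (60, 68) (0, 68)]
2. ⊥bis P1·P0 via (33.76,57.44): [(0, 0) (38.716, 0) (32.8489, 68) (0, 68)]  |A|=2433.2055
3. ⊥bis P1·P2 via (10.47,44.17): [(0, 44.2722) (34.9255, 43.9313) (32.8489, 68) (0, 68)]  |A|=809.6681
4. ⊥bis P1·P3 via (29.07,46.105): [(0, 44.2722) (28.0067, 43.9988) (33.9107, 55.6931) (32.8489, 68) (0, 68)]  |A|=769.0131
5. canonical 5-gon: [(0, 44.2722) (28.0067, 43.9988) (33.9107, 55.6931) (32.8489, 68) (0, 68)]
6. shoelace: 769.0131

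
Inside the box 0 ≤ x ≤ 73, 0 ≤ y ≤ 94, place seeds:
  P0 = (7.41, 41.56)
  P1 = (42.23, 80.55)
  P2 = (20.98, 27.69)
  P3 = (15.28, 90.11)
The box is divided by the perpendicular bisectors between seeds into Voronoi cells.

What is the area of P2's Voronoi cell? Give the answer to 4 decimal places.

1. box [0,73]×[0,94]: [(0, 0) (73, 0) (73, 94) (0, 94)]
2. ⊥bis P2·P0 via (14.195,34.625): [(0, 20.737) (0, 0) (73, 0) (73, 92.1581)]  |A|=4120.6716
3. ⊥bis P2·P1 via (31.605,54.12): [(33.3883, 53.4031) (0, 20.737) (0, 0) (73, 0) (73, 37.479)]  |A|=3037.7046
4. ⊥bis P2·P3 via (18.13,58.9): [(33.3883, 53.4031) (0, 20.737) (0, 0) (73, 0) (73, 37.479)]  |A|=3037.7046
5. canonical 5-gon: [(33.3883, 53.4031) (0, 20.737) (0, 0) (73, 0) (73, 37.479)]
6. shoelace: 3037.7046

Area of P2's cell: 3037.7046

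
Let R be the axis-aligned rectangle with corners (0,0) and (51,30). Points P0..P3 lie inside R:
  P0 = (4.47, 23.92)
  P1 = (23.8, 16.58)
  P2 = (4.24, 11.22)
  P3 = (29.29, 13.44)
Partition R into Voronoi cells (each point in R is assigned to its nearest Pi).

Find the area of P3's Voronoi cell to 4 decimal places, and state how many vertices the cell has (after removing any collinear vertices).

1. box [0,51]×[0,30]: [(0, 0) (51, 0) (51, 30) (0, 30)]
2. ⊥bis P3·P0 via (16.88,18.68): [(8.9926, 0) (51, 0) (51, 30) (21.6598, 30)]  |A|=1070.2153
3. ⊥bis P3·P1 via (26.545,15.01): [(17.96, 0) (51, 0) (51, 30) (35.1185, 30)]  |A|=733.8216
4. ⊥bis P3·P2 via (16.765,12.33): [(17.96, 0) (51, 0) (51, 30) (35.1185, 30)]  |A|=733.8216
5. canonical 4-gon: [(17.96, 0) (51, 0) (51, 30) (35.1185, 30)]
6. shoelace: 733.8216

Area of P3's cell: 733.8216 (4 vertices)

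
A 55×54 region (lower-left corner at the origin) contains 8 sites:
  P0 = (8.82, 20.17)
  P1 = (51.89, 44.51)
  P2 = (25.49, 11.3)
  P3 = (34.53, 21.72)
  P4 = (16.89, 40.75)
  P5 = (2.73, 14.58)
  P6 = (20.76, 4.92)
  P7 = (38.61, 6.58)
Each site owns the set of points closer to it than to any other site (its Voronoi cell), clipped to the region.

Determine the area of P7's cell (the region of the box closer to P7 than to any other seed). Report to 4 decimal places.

1. box [0,55]×[0,54]: [(0, 0) (55, 0) (55, 54) (0, 54)]
2. ⊥bis P7·P0 via (23.715,13.375): [(17.6134, 0) (55, 0) (55, 54) (42.2479, 54)]  |A|=1353.7457
3. ⊥bis P7·P1 via (45.25,25.545): [(31.4681, 30.3703) (17.6134, 0) (55, 0) (55, 22.1313)]  |A|=828.1165
4. ⊥bis P7·P2 via (32.05,8.94): [(38.8321, 27.792) (28.8338, 0) (55, 0) (55, 22.1313)]  |A|=542.5144
5. ⊥bis P7·P3 via (36.57,14.15): [(33.6403, 13.3605) (28.8338, 0) (55, 0) (55, 19.1166)]  |A|=378.9592
6. ⊥bis P7·P4 via (27.75,23.665): [(33.6403, 13.3605) (28.8338, 0) (55, 0) (55, 19.1166)]  |A|=378.9592
7. ⊥bis P7·P5 via (20.67,10.58): [(33.6403, 13.3605) (28.8338, 0) (55, 0) (55, 19.1166)]  |A|=378.9592
8. ⊥bis P7·P6 via (29.685,5.75): [(33.6403, 13.3605) (29.9351, 3.0612) (30.2197, 0) (55, 0) (55, 19.1166)]  |A|=376.8379
9. canonical 5-gon: [(33.6403, 13.3605) (29.9351, 3.0612) (30.2197, 0) (55, 0) (55, 19.1166)]
10. shoelace: 376.8379

Area of P7's cell: 376.8379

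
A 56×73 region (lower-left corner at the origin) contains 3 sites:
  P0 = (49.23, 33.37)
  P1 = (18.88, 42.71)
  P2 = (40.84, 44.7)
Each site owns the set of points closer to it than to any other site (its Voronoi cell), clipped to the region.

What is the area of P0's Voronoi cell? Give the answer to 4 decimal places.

Area of P0's cell: 1069.0120

1. box [0,56]×[0,73]: [(0, 0) (56, 0) (56, 73) (0, 73)]
2. ⊥bis P0·P1 via (34.055,38.04): [(22.3485, 0) (56, 0) (56, 73) (44.8137, 73)]  |A|=1636.5815
3. ⊥bis P0·P2 via (45.035,39.035): [(31.2109, 28.7981) (22.3485, 0) (56, 0) (56, 47.1547)]  |A|=1069.012
4. canonical 4-gon: [(31.2109, 28.7981) (22.3485, 0) (56, 0) (56, 47.1547)]
5. shoelace: 1069.012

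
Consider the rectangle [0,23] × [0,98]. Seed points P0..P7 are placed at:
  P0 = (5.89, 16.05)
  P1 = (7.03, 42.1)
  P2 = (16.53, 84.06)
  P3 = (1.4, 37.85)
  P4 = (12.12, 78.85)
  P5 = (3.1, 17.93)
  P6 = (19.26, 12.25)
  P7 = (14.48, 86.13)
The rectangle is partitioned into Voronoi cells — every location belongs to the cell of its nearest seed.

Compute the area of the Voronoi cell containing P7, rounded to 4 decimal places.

Area of P7's cell: 277.3136

1. box [0,23]×[0,98]: [(0, 0) (23, 0) (23, 98) (0, 98)]
2. ⊥bis P7·P0 via (10.185,51.09): [(0, 52.3384) (23, 49.5192) (23, 98) (0, 98)]  |A|=1082.6373
3. ⊥bis P7·P1 via (10.755,64.115): [(0, 65.9348) (23, 62.0431) (23, 98) (0, 98)]  |A|=782.2543
4. ⊥bis P7·P2 via (15.505,85.095): [(0, 69.7398) (23, 92.5176) (23, 98) (0, 98)]  |A|=388.04
5. ⊥bis P7·P3 via (7.94,61.99): [(0, 69.7398) (23, 92.5176) (23, 98) (0, 98)]  |A|=388.04
6. ⊥bis P7·P4 via (13.3,82.49): [(0, 86.8015) (12.9795, 82.5939) (23, 92.5176) (23, 98) (0, 98)]  |A|=277.3136
7. ⊥bis P7·P5 via (8.79,52.03): [(0, 86.8015) (12.9795, 82.5939) (23, 92.5176) (23, 98) (0, 98)]  |A|=277.3136
8. ⊥bis P7·P6 via (16.87,49.19): [(0, 86.8015) (12.9795, 82.5939) (23, 92.5176) (23, 98) (0, 98)]  |A|=277.3136
9. canonical 5-gon: [(0, 86.8015) (12.9795, 82.5939) (23, 92.5176) (23, 98) (0, 98)]
10. shoelace: 277.3136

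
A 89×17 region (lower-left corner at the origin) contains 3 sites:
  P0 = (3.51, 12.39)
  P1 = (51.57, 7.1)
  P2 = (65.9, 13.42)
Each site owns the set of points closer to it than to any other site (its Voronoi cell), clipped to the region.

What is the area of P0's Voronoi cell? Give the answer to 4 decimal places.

1. box [0,89]×[0,17]: [(0, 0) (89, 0) (89, 17) (0, 17)]
2. ⊥bis P0·P1 via (27.54,9.745): [(0, 0) (26.4674, 0) (28.3386, 17) (0, 17)]  |A|=465.8504
3. ⊥bis P0·P2 via (34.705,12.905): [(0, 0) (26.4674, 0) (28.3386, 17) (0, 17)]  |A|=465.8504
4. canonical 4-gon: [(0, 0) (26.4674, 0) (28.3386, 17) (0, 17)]
5. shoelace: 465.8504

Area of P0's cell: 465.8504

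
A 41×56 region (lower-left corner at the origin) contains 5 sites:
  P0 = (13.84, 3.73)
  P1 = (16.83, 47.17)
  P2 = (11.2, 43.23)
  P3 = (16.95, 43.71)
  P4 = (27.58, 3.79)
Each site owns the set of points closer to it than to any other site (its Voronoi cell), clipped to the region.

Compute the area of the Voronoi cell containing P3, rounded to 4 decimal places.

1. box [0,41]×[0,56]: [(0, 0) (41, 0) (41, 56) (0, 56)]
2. ⊥bis P3·P0 via (15.395,23.72): [(0, 24.9176) (41, 21.7282) (41, 56) (0, 56)]  |A|=1339.7616
3. ⊥bis P3·P1 via (16.89,45.44): [(0, 44.8542) (0, 24.9176) (41, 21.7282) (41, 46.2762)]  |A|=911.9349
4. ⊥bis P3·P2 via (14.075,43.47): [(13.9191, 45.337) (15.7258, 23.6943) (41, 21.7282) (41, 46.2762)]  |A|=604.1144
5. ⊥bis P3·P4 via (22.265,23.75): [(13.9191, 45.337) (15.7258, 23.6943) (20.6246, 23.3132) (41, 28.7388) (41, 46.2762)]  |A|=532.6927
6. canonical 5-gon: [(13.9191, 45.337) (15.7258, 23.6943) (20.6246, 23.3132) (41, 28.7388) (41, 46.2762)]
7. shoelace: 532.6927

Area of P3's cell: 532.6927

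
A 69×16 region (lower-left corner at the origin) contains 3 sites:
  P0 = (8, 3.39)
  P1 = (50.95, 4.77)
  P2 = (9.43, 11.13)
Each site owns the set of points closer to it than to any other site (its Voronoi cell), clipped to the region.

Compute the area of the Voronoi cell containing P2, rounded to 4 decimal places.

Area of P2's cell: 302.7940

1. box [0,69]×[0,16]: [(0, 0) (69, 0) (69, 16) (0, 16)]
2. ⊥bis P2·P0 via (8.715,7.26): [(0, 8.8701) (48.0104, 0) (69, 0) (69, 16) (0, 16)]  |A|=891.0707
3. ⊥bis P2·P1 via (30.19,7.95): [(0, 8.8701) (29.4962, 3.4206) (31.4231, 16) (0, 16)]  |A|=302.794
4. canonical 4-gon: [(0, 8.8701) (29.4962, 3.4206) (31.4231, 16) (0, 16)]
5. shoelace: 302.794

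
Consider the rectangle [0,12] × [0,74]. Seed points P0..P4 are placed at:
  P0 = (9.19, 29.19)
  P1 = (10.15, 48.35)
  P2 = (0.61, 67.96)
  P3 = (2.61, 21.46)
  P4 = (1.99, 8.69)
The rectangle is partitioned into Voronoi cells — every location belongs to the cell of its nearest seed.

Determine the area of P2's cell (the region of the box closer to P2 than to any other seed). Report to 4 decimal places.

Area of P2's cell: 186.5205

1. box [0,12]×[0,74]: [(0, 0) (12, 0) (12, 74) (0, 74)]
2. ⊥bis P2·P0 via (4.9,48.575): [(0, 47.4906) (12, 50.1463) (12, 74) (0, 74)]  |A|=302.1788
3. ⊥bis P2·P1 via (5.38,58.155): [(0, 55.5377) (12, 61.3755) (12, 74) (0, 74)]  |A|=186.5205
4. ⊥bis P2·P3 via (1.61,44.71): [(0, 55.5377) (12, 61.3755) (12, 74) (0, 74)]  |A|=186.5205
5. ⊥bis P2·P4 via (1.3,38.325): [(0, 55.5377) (12, 61.3755) (12, 74) (0, 74)]  |A|=186.5205
6. canonical 4-gon: [(0, 55.5377) (12, 61.3755) (12, 74) (0, 74)]
7. shoelace: 186.5205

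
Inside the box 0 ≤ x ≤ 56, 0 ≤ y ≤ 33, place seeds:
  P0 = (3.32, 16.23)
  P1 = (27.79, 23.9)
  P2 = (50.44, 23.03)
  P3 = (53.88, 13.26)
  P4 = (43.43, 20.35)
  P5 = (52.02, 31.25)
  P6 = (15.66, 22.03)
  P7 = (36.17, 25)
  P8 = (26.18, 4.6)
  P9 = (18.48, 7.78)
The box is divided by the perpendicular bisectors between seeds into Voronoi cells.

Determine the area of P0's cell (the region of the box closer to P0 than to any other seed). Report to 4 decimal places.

1. box [0,56]×[0,33]: [(0, 0) (56, 0) (56, 33) (0, 33)]
2. ⊥bis P0·P1 via (15.555,20.065): [(0, 0) (21.8443, 0) (11.5006, 33) (0, 33)]  |A|=550.1902
3. ⊥bis P0·P2 via (26.88,19.63): [(0, 0) (21.8443, 0) (11.5006, 33) (0, 33)]  |A|=550.1902
4. ⊥bis P0·P3 via (28.6,14.745): [(0, 0) (21.8443, 0) (11.5006, 33) (0, 33)]  |A|=550.1902
5. ⊥bis P0·P4 via (23.375,18.29): [(0, 0) (21.8443, 0) (11.5006, 33) (0, 33)]  |A|=550.1902
6. ⊥bis P0·P5 via (27.67,23.74): [(0, 0) (21.8443, 0) (11.5006, 33) (0, 33)]  |A|=550.1902
7. ⊥bis P0·P6 via (9.49,19.13): [(0, 0) (18.4814, 0) (2.9709, 33) (0, 33)]  |A|=353.9627
8. ⊥bis P0·P7 via (19.745,20.615): [(0, 0) (18.4814, 0) (2.9709, 33) (0, 33)]  |A|=353.9627
9. ⊥bis P0·P8 via (14.75,10.415): [(0, 0) (9.4514, 0) (14.1451, 9.2259) (2.9709, 33) (0, 33)]  |A|=312.3074
10. ⊥bis P0·P9 via (10.9,12.005): [(0, 0) (4.2086, 0) (11.9519, 13.8921) (2.9709, 33) (0, 33)]  |A|=254.8224
11. canonical 5-gon: [(0, 0) (4.2086, 0) (11.9519, 13.8921) (2.9709, 33) (0, 33)]
12. shoelace: 254.8224

Area of P0's cell: 254.8224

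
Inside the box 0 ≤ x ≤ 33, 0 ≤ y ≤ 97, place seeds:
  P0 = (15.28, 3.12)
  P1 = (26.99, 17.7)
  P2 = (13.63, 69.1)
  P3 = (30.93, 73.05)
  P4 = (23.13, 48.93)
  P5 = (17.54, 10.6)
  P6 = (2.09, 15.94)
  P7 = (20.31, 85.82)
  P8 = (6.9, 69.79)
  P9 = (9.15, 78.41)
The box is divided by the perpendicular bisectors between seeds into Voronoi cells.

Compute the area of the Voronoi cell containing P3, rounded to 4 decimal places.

Area of P3's cell: 211.8349

1. box [0,33]×[0,97]: [(0, 0) (33, 0) (33, 97) (0, 97)]
2. ⊥bis P3·P0 via (23.105,38.085): [(0, 43.2558) (33, 35.8705) (33, 97) (0, 97)]  |A|=1895.4155
3. ⊥bis P3·P1 via (28.96,45.375): [(0, 47.4365) (33, 45.0874) (33, 97) (0, 97)]  |A|=1674.3558
4. ⊥bis P3·P2 via (22.28,71.075): [(28.1345, 45.4338) (33, 45.0874) (33, 97) (16.3607, 97)]  |A|=555.3031
5. ⊥bis P3·P4 via (27.03,60.99): [(24.3875, 61.8445) (33, 59.0594) (33, 97) (16.3607, 97)]  |A|=455.8621
6. ⊥bis P3·P5 via (24.235,41.825): [(24.3875, 61.8445) (33, 59.0594) (33, 97) (16.3607, 97)]  |A|=455.8621
7. ⊥bis P3·P6 via (16.51,44.495): [(24.3875, 61.8445) (33, 59.0594) (33, 97) (16.3607, 97)]  |A|=455.8621
8. ⊥bis P3·P7 via (25.62,79.435): [(21.2088, 75.7665) (24.3875, 61.8445) (33, 59.0594) (33, 85.5725)]  |A|=211.8349
9. ⊥bis P3·P8 via (18.915,71.42): [(21.2088, 75.7665) (24.3875, 61.8445) (33, 59.0594) (33, 85.5725)]  |A|=211.8349
10. ⊥bis P3·P9 via (20.04,75.73): [(21.2088, 75.7665) (24.3875, 61.8445) (33, 59.0594) (33, 85.5725)]  |A|=211.8349
11. canonical 4-gon: [(21.2088, 75.7665) (24.3875, 61.8445) (33, 59.0594) (33, 85.5725)]
12. shoelace: 211.8349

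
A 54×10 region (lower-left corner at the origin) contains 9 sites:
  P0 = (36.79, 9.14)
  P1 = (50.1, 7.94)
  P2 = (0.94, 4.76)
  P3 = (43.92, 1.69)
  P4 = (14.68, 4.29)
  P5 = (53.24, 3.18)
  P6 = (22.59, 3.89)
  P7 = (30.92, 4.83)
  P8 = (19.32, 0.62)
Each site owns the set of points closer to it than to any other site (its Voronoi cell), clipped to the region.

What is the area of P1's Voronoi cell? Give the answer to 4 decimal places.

1. box [0,54]×[0,10]: [(0, 0) (54, 0) (54, 10) (0, 10)]
2. ⊥bis P1·P0 via (43.445,8.54): [(42.6751, 0) (54, 0) (54, 10) (43.5766, 10)]  |A|=108.7416
3. ⊥bis P1·P2 via (25.52,6.35): [(42.6751, 0) (54, 0) (54, 10) (43.5766, 10)]  |A|=108.7416
4. ⊥bis P1·P3 via (47.01,4.815): [(43.4285, 8.3564) (51.8795, 0) (54, 0) (54, 10) (43.5766, 10)]  |A|=70.2832
5. ⊥bis P1·P4 via (32.39,6.115): [(43.4285, 8.3564) (51.8795, 0) (54, 0) (54, 10) (43.5766, 10)]  |A|=70.2832
6. ⊥bis P1·P5 via (51.67,5.56): [(43.4285, 8.3564) (48.4229, 3.418) (54, 7.097) (54, 10) (43.5766, 10)]  |A|=46.8688
7. ⊥bis P1·P6 via (36.345,5.915): [(43.4285, 8.3564) (48.4229, 3.418) (54, 7.097) (54, 10) (43.5766, 10)]  |A|=46.8688
8. ⊥bis P1·P7 via (40.51,6.385): [(43.4285, 8.3564) (48.4229, 3.418) (54, 7.097) (54, 10) (43.5766, 10)]  |A|=46.8688
9. ⊥bis P1·P8 via (34.71,4.28): [(43.4285, 8.3564) (48.4229, 3.418) (54, 7.097) (54, 10) (43.5766, 10)]  |A|=46.8688
10. canonical 5-gon: [(43.4285, 8.3564) (48.4229, 3.418) (54, 7.097) (54, 10) (43.5766, 10)]
11. shoelace: 46.8688

Area of P1's cell: 46.8688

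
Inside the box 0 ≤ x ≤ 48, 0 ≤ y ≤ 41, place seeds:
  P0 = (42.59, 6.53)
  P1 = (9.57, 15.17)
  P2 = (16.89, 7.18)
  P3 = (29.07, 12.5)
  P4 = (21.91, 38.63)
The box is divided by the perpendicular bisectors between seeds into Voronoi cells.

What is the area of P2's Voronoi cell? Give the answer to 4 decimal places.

1. box [0,48]×[0,41]: [(0, 0) (48, 0) (48, 41) (0, 41)]
2. ⊥bis P2·P0 via (29.74,6.855): [(0, 0) (29.5666, 0) (30.6036, 41) (0, 41)]  |A|=1233.4894
3. ⊥bis P2·P1 via (13.23,11.175): [(1.0322, 0) (29.5666, 0) (30.2435, 26.7618)]  |A|=381.8172
4. ⊥bis P2·P3 via (22.98,9.84): [(19.7771, 17.1731) (1.0322, 0) (27.2779, 0)]  |A|=225.3601
5. ⊥bis P2·P4 via (19.4,22.905): [(19.7771, 17.1731) (1.0322, 0) (27.2779, 0)]  |A|=225.3601
6. canonical 3-gon: [(19.7771, 17.1731) (1.0322, 0) (27.2779, 0)]
7. shoelace: 225.3601

Area of P2's cell: 225.3601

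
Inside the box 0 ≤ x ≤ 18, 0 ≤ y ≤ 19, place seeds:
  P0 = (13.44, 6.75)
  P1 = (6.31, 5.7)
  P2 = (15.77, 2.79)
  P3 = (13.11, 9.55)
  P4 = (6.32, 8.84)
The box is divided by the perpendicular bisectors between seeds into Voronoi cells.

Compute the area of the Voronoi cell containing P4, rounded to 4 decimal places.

1. box [0,18]×[0,19]: [(0, 0) (18, 0) (18, 19) (0, 19)]
2. ⊥bis P4·P0 via (9.88,7.795): [(0, 0) (7.5919, 0) (13.1691, 19) (0, 19)]  |A|=197.2292
3. ⊥bis P4·P1 via (6.315,7.27): [(0, 7.2901) (9.7227, 7.2591) (13.1691, 19) (0, 19)]  |A|=134.2342
4. ⊥bis P4·P2 via (11.045,5.815): [(0, 7.2901) (9.7227, 7.2591) (13.1691, 19) (0, 19)]  |A|=134.2342
5. ⊥bis P4·P3 via (9.715,9.195): [(0, 7.2901) (9.7227, 7.2591) (9.8663, 7.7483) (8.6897, 19) (0, 19)]  |A|=109.0338
6. canonical 5-gon: [(0, 7.2901) (9.7227, 7.2591) (9.8663, 7.7483) (8.6897, 19) (0, 19)]
7. shoelace: 109.0338

Area of P4's cell: 109.0338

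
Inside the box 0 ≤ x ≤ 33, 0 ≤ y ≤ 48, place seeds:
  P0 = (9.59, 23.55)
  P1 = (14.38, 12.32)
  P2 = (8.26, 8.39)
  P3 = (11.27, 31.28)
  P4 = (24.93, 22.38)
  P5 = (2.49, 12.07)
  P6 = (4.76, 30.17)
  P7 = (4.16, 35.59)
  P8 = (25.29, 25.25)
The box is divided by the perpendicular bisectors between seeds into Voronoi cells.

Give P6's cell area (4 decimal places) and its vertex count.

Area of P6's cell: 66.6302 (4 vertices)

1. box [0,33]×[0,48]: [(0, 0) (33, 0) (33, 48) (0, 48)]
2. ⊥bis P6·P0 via (7.175,26.86): [(0, 21.6251) (33, 45.7021) (33, 48) (0, 48)]  |A|=473.1016
3. ⊥bis P6·P1 via (9.57,21.245): [(0, 21.6251) (33, 45.7021) (33, 48) (0, 48)]  |A|=473.1016
4. ⊥bis P6·P2 via (6.51,19.28): [(0, 21.6251) (33, 45.7021) (33, 48) (0, 48)]  |A|=473.1016
5. ⊥bis P6·P3 via (8.015,30.725): [(0, 21.6251) (8.5082, 27.8327) (5.0695, 48) (0, 48)]  |A|=163.3201
6. ⊥bis P6·P4 via (14.845,26.275): [(0, 21.6251) (8.5082, 27.8327) (5.0695, 48) (0, 48)]  |A|=163.3201
7. ⊥bis P6·P5 via (3.625,21.12): [(0, 21.6251) (8.5082, 27.8327) (5.0695, 48) (0, 48)]  |A|=163.3201
8. ⊥bis P6·P7 via (4.46,32.88): [(0, 32.3863) (0, 21.6251) (8.5082, 27.8327) (7.5885, 33.2263)]  |A|=66.6302
9. ⊥bis P6·P8 via (15.025,27.71): [(0, 32.3863) (0, 21.6251) (8.5082, 27.8327) (7.5885, 33.2263)]  |A|=66.6302
10. canonical 4-gon: [(0, 32.3863) (0, 21.6251) (8.5082, 27.8327) (7.5885, 33.2263)]
11. shoelace: 66.6302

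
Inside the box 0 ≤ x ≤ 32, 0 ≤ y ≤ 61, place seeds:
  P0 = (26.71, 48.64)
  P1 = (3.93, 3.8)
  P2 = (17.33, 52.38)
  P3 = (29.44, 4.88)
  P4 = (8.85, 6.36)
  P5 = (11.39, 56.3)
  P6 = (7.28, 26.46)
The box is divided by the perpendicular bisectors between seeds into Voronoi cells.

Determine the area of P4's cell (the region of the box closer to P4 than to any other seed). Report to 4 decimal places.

Area of P4's cell: 242.4111

1. box [0,32]×[0,61]: [(0, 0) (32, 0) (32, 61) (0, 61)]
2. ⊥bis P4·P0 via (17.78,27.5): [(0, 35.0107) (0, 0) (32, 0) (32, 21.4932)]  |A|=904.0612
3. ⊥bis P4·P1 via (6.39,5.08): [(0, 35.0107) (0, 17.3608) (9.0333, 0) (32, 0) (32, 21.4932)]  |A|=825.649
4. ⊥bis P4·P2 via (13.09,29.37): [(13.5568, 29.284) (0, 31.7821) (0, 17.3608) (9.0333, 0) (32, 0) (32, 21.4932)]  |A|=803.7643
5. ⊥bis P4·P3 via (19.145,5.62): [(20.6312, 26.2956) (13.5568, 29.284) (0, 31.7821) (0, 17.3608) (9.0333, 0) (18.741, 0)]  |A|=507.2619
6. ⊥bis P4·P5 via (10.12,31.33): [(20.6312, 26.2956) (13.5568, 29.284) (0, 31.7821) (0, 17.3608) (9.0333, 0) (18.741, 0)]  |A|=507.2619
7. ⊥bis P4·P6 via (8.065,16.41): [(19.9875, 17.3413) (0.7904, 15.8418) (9.0333, 0) (18.741, 0)]  |A|=242.4111
8. canonical 4-gon: [(19.9875, 17.3413) (0.7904, 15.8418) (9.0333, 0) (18.741, 0)]
9. shoelace: 242.4111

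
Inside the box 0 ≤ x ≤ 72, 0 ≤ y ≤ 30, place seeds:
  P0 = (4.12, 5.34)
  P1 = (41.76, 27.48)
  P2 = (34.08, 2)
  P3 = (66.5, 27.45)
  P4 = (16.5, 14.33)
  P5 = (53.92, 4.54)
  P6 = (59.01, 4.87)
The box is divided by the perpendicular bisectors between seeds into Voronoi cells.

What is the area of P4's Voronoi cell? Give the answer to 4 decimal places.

Area of P4's cell: 585.3009

1. box [0,72]×[0,30]: [(0, 0) (72, 0) (72, 30) (0, 30)]
2. ⊥bis P4·P0 via (10.31,9.835): [(0, 24.0328) (17.4519, 0) (72, 0) (72, 30) (0, 30)]  |A|=1950.2915
3. ⊥bis P4·P1 via (29.13,20.905): [(0, 24.0328) (17.4519, 0) (40.0128, 0) (24.3953, 30) (0, 30)]  |A|=756.4133
4. ⊥bis P4·P2 via (25.29,8.165): [(0, 24.0328) (17.4519, 0) (19.5634, 0) (31.3008, 16.7351) (24.3953, 30) (0, 30)]  |A|=585.3009
5. ⊥bis P4·P3 via (41.5,20.89): [(0, 24.0328) (17.4519, 0) (19.5634, 0) (31.3008, 16.7351) (24.3953, 30) (0, 30)]  |A|=585.3009
6. ⊥bis P4·P5 via (35.21,9.435): [(0, 24.0328) (17.4519, 0) (19.5634, 0) (31.3008, 16.7351) (24.3953, 30) (0, 30)]  |A|=585.3009
7. ⊥bis P4·P6 via (37.755,9.6): [(0, 24.0328) (17.4519, 0) (19.5634, 0) (31.3008, 16.7351) (24.3953, 30) (0, 30)]  |A|=585.3009
8. canonical 6-gon: [(0, 24.0328) (17.4519, 0) (19.5634, 0) (31.3008, 16.7351) (24.3953, 30) (0, 30)]
9. shoelace: 585.3009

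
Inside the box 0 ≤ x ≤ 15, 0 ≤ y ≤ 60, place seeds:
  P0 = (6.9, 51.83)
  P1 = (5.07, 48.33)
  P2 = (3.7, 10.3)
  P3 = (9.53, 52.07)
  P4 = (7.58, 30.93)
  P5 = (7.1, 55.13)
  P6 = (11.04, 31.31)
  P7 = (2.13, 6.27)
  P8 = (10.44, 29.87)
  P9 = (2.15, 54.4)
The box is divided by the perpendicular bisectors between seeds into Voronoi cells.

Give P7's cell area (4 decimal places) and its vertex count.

1. box [0,15]×[0,60]: [(0, 0) (15, 0) (15, 60) (0, 60)]
2. ⊥bis P7·P0 via (4.515,29.05): [(0, 29.5227) (0, 0) (15, 0) (15, 27.9523)]  |A|=431.0622
3. ⊥bis P7·P1 via (3.6,27.3): [(0, 27.5516) (0, 0) (15, 0) (15, 26.5031)]  |A|=405.4108
4. ⊥bis P7·P2 via (2.915,8.285): [(0, 9.4206) (0, 0) (15, 0) (15, 3.5769)]  |A|=97.4818
5. ⊥bis P7·P3 via (5.83,29.17): [(0, 9.4206) (0, 0) (15, 0) (15, 3.5769)]  |A|=97.4818
6. ⊥bis P7·P4 via (4.855,18.6): [(0, 9.4206) (0, 0) (15, 0) (15, 3.5769)]  |A|=97.4818
7. ⊥bis P7·P5 via (4.615,30.7): [(0, 9.4206) (0, 0) (15, 0) (15, 3.5769)]  |A|=97.4818
8. ⊥bis P7·P6 via (6.585,18.79): [(0, 9.4206) (0, 0) (15, 0) (15, 3.5769)]  |A|=97.4818
9. ⊥bis P7·P8 via (6.285,18.07): [(0, 9.4206) (0, 0) (15, 0) (15, 3.5769)]  |A|=97.4818
10. ⊥bis P7·P9 via (2.14,30.335): [(0, 9.4206) (0, 0) (15, 0) (15, 3.5769)]  |A|=97.4818
11. canonical 4-gon: [(0, 9.4206) (0, 0) (15, 0) (15, 3.5769)]
12. shoelace: 97.4818

Area of P7's cell: 97.4818 (4 vertices)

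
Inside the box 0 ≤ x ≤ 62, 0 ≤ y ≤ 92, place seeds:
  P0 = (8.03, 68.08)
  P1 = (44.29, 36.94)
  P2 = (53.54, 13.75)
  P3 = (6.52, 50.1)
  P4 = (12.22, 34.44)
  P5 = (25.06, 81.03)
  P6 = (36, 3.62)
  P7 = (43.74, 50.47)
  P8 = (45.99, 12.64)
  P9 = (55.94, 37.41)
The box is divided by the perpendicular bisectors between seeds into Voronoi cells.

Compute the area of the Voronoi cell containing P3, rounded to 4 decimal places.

Area of P3's cell: 382.0580

1. box [0,62]×[0,92]: [(0, 0) (62, 0) (62, 92) (0, 92)]
2. ⊥bis P3·P0 via (7.275,59.09): [(0, 59.701) (0, 0) (62, 0) (62, 54.4941)]  |A|=3540.0464
3. ⊥bis P3·P1 via (25.405,43.52): [(30.1603, 57.168) (0, 59.701) (0, 0) (10.2416, 0)]  |A|=1193.0449
4. ⊥bis P3·P2 via (30.03,31.925): [(14.2554, 11.52) (30.1603, 57.168) (0, 59.701) (0, 0) (5.3496, 0)]  |A|=1164.867
5. ⊥bis P3·P4 via (9.37,42.27): [(27.2351, 48.7726) (30.1603, 57.168) (0, 59.701) (0, 38.8595)]  |A|=414.1194
6. ⊥bis P3·P5 via (15.79,65.565): [(27.2351, 48.7726) (30.0978, 56.9886) (29.7396, 57.2034) (0, 59.701) (0, 38.8595)]  |A|=414.0805
7. ⊥bis P3·P6 via (21.26,26.86): [(27.2351, 48.7726) (30.0978, 56.9886) (29.7396, 57.2034) (0, 59.701) (0, 38.8595)]  |A|=414.0805
8. ⊥bis P3·P7 via (25.13,50.285): [(25.1526, 48.0146) (25.0573, 57.5966) (0, 59.701) (0, 38.8595)]  |A|=382.058
9. ⊥bis P3·P8 via (26.255,31.37): [(25.1526, 48.0146) (25.0573, 57.5966) (0, 59.701) (0, 38.8595)]  |A|=382.058
10. ⊥bis P3·P9 via (31.23,43.755): [(25.1526, 48.0146) (25.0573, 57.5966) (0, 59.701) (0, 38.8595)]  |A|=382.058
11. canonical 4-gon: [(25.1526, 48.0146) (25.0573, 57.5966) (0, 59.701) (0, 38.8595)]
12. shoelace: 382.058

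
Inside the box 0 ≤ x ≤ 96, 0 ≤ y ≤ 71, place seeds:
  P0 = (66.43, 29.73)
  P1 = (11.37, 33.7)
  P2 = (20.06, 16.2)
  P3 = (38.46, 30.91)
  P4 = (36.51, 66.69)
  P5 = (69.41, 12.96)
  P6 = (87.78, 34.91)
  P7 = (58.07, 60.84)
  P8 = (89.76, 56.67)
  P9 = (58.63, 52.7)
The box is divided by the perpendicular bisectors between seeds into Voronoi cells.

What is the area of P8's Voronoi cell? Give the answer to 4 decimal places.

1. box [0,96]×[0,71]: [(0, 0) (96, 0) (96, 71) (0, 71)]
2. ⊥bis P8·P0 via (78.095,43.2): [(96, 27.6943) (96, 71) (45.9933, 71)]  |A|=1082.787
3. ⊥bis P8·P1 via (50.565,45.185): [(96, 27.6943) (96, 71) (45.9933, 71)]  |A|=1082.787
4. ⊥bis P8·P2 via (54.91,36.435): [(96, 27.6943) (96, 71) (45.9933, 71)]  |A|=1082.787
5. ⊥bis P8·P3 via (64.11,43.79): [(53.8733, 64.1759) (96, 27.6943) (96, 71) (50.4467, 71)]  |A|=1067.5922
6. ⊥bis P8·P4 via (63.135,61.68): [(62.2411, 56.9295) (96, 27.6943) (96, 71) (64.8887, 71)]  |A|=949.8527
7. ⊥bis P8·P5 via (79.585,34.815): [(62.2411, 56.9295) (96, 27.6943) (96, 71) (64.8887, 71)]  |A|=949.8527
8. ⊥bis P8·P6 via (88.77,45.79): [(62.2411, 56.9295) (73.4997, 47.1795) (96, 45.1321) (96, 71) (64.8887, 71)]  |A|=753.675
9. ⊥bis P8·P7 via (73.915,58.755): [(72.5051, 48.0408) (73.4997, 47.1795) (96, 45.1321) (96, 71) (75.5263, 71)]  |A|=547.5828
10. ⊥bis P8·P9 via (74.195,54.685): [(73.7936, 57.8325) (75.1716, 47.0274) (96, 45.1321) (96, 71) (75.5263, 71)]  |A|=533.2312
11. canonical 5-gon: [(73.7936, 57.8325) (75.1716, 47.0274) (96, 45.1321) (96, 71) (75.5263, 71)]
12. shoelace: 533.2312

Area of P8's cell: 533.2312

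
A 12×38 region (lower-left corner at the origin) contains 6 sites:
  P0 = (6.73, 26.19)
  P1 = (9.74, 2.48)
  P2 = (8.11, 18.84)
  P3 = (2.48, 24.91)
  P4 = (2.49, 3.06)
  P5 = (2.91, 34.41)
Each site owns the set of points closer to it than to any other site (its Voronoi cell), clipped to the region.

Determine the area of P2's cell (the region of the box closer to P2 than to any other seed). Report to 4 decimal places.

1. box [0,12]×[0,38]: [(0, 0) (12, 0) (12, 38) (0, 38)]
2. ⊥bis P2·P0 via (7.42,22.515): [(0, 21.1219) (0, 0) (12, 0) (12, 23.3749)]  |A|=266.9807
3. ⊥bis P2·P1 via (8.925,10.66): [(0, 21.1219) (0, 9.7708) (12, 10.9664) (12, 23.3749)]  |A|=142.5578
4. ⊥bis P2·P3 via (5.295,21.875): [(5.6208, 22.1772) (0, 16.9638) (0, 9.7708) (12, 10.9664) (12, 23.3749)]  |A|=130.872
5. ⊥bis P2·P4 via (5.3,10.95): [(5.6208, 22.1772) (0, 16.9638) (0, 12.8376) (6.7287, 10.4412) (12, 10.9664) (12, 23.3749)]  |A|=120.5542
6. ⊥bis P2·P5 via (5.51,26.625): [(5.6208, 22.1772) (0, 16.9638) (0, 12.8376) (6.7287, 10.4412) (12, 10.9664) (12, 23.3749)]  |A|=120.5542
7. canonical 6-gon: [(5.6208, 22.1772) (0, 16.9638) (0, 12.8376) (6.7287, 10.4412) (12, 10.9664) (12, 23.3749)]
8. shoelace: 120.5542

Area of P2's cell: 120.5542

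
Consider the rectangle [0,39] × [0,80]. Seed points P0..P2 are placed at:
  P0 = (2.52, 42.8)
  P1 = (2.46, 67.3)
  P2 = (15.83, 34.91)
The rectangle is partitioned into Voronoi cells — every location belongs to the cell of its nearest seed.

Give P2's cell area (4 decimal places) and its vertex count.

1. box [0,39]×[0,80]: [(0, 0) (39, 0) (39, 80) (0, 80)]
2. ⊥bis P2·P0 via (9.175,38.855): [(0, 23.3773) (0, 0) (39, 0) (39, 80) (33.5652, 80)]  |A|=2169.7224
3. ⊥bis P2·P1 via (9.145,51.105): [(18.7989, 55.0899) (0, 23.3773) (0, 0) (39, 0) (39, 63.4286)]  |A|=1934.6517
4. canonical 5-gon: [(18.7989, 55.0899) (0, 23.3773) (0, 0) (39, 0) (39, 63.4286)]
5. shoelace: 1934.6517

Area of P2's cell: 1934.6517 (5 vertices)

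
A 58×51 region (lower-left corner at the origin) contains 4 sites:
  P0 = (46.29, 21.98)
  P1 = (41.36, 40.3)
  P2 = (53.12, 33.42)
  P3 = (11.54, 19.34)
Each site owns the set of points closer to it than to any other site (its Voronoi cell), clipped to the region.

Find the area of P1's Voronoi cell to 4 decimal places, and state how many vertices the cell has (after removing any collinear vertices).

1. box [0,58]×[0,51]: [(0, 0) (58, 0) (58, 51) (0, 51)]
2. ⊥bis P1·P0 via (43.825,31.14): [(0, 19.3465) (58, 34.9546) (58, 51) (0, 51)]  |A|=1383.2698
3. ⊥bis P1·P2 via (47.24,36.86): [(0, 19.3465) (43.9064, 31.1619) (55.5124, 51) (0, 51)]  |A|=1245.5262
4. ⊥bis P1·P3 via (26.45,29.82): [(28.4335, 26.9981) (43.9064, 31.1619) (55.5124, 51) (11.5629, 51)]  |A|=656.75
5. canonical 4-gon: [(28.4335, 26.9981) (43.9064, 31.1619) (55.5124, 51) (11.5629, 51)]
6. shoelace: 656.75

Area of P1's cell: 656.7500 (4 vertices)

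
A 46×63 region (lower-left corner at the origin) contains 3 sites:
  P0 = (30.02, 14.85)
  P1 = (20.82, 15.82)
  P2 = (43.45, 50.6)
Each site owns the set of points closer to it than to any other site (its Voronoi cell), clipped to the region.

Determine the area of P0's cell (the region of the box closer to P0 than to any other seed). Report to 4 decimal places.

Area of P0's cell: 670.0542

1. box [0,46]×[0,63]: [(0, 0) (46, 0) (46, 63) (0, 63)]
2. ⊥bis P0·P1 via (25.42,15.335): [(23.8032, 0) (46, 0) (46, 63) (30.4455, 63)]  |A|=1189.1657
3. ⊥bis P0·P2 via (36.735,32.725): [(27.6147, 36.1512) (23.8032, 0) (46, 0) (46, 29.2445)]  |A|=670.0542
4. canonical 4-gon: [(27.6147, 36.1512) (23.8032, 0) (46, 0) (46, 29.2445)]
5. shoelace: 670.0542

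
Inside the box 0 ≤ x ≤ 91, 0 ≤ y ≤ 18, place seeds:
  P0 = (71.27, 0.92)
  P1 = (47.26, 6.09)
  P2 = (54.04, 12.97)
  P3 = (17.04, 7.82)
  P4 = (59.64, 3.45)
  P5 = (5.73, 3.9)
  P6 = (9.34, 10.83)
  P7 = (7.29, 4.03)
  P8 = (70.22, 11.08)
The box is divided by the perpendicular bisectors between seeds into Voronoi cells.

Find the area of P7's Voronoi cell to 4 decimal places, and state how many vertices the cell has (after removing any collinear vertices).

1. box [0,91]×[0,18]: [(0, 0) (91, 0) (91, 18) (0, 18)]
2. ⊥bis P7·P0 via (39.28,2.475): [(0, 0) (39.1597, 0) (40.0347, 18) (0, 18)]  |A|=712.7491
3. ⊥bis P7·P1 via (27.275,5.06): [(0, 0) (27.5358, 0) (26.6081, 18) (0, 18)]  |A|=487.2949
4. ⊥bis P7·P2 via (30.665,8.5): [(0, 0) (27.5358, 0) (26.6081, 18) (0, 18)]  |A|=487.2949
5. ⊥bis P7·P3 via (12.165,5.925): [(0, 0) (14.4682, 0) (7.4712, 18) (0, 18)]  |A|=197.4545
6. ⊥bis P7·P4 via (33.465,3.74): [(0, 0) (14.4682, 0) (7.4712, 18) (0, 18)]  |A|=197.4545
7. ⊥bis P7·P5 via (6.51,3.965): [(6.8404, 0) (14.4682, 0) (7.4712, 18) (5.3404, 18)]  |A|=87.827
8. ⊥bis P7·P6 via (8.315,7.43): [(6.1673, 8.0775) (6.8404, 0) (14.4682, 0) (12.0134, 6.315)]  |A|=47.1024
9. ⊥bis P7·P8 via (38.755,7.555): [(6.1673, 8.0775) (6.8404, 0) (14.4682, 0) (12.0134, 6.315)]  |A|=47.1024
10. canonical 4-gon: [(6.1673, 8.0775) (6.8404, 0) (14.4682, 0) (12.0134, 6.315)]
11. shoelace: 47.1024

Area of P7's cell: 47.1024 (4 vertices)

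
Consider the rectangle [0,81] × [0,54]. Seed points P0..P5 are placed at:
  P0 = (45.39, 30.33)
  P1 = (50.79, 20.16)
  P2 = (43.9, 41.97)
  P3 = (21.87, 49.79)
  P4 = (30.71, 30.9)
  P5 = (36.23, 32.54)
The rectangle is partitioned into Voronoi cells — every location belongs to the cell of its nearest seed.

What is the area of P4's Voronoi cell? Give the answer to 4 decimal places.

Area of P4's cell: 1181.4062

1. box [0,81]×[0,54]: [(0, 0) (81, 0) (81, 54) (0, 54)]
2. ⊥bis P4·P0 via (38.05,30.615): [(0, 0) (36.8613, 0) (38.958, 54) (0, 54)]  |A|=2047.1203
3. ⊥bis P4·P1 via (40.75,25.53): [(0, 0) (27.095, 0) (37.6258, 19.6888) (38.958, 54) (0, 54)]  |A|=1950.9775
4. ⊥bis P4·P2 via (37.305,36.435): [(0, 0) (27.095, 0) (37.6258, 19.6888) (38.233, 35.3292) (22.5632, 54) (0, 54)]  |A|=1797.9256
5. ⊥bis P4·P3 via (26.29,40.345): [(0, 28.042) (0, 0) (27.095, 0) (37.6258, 19.6888) (38.233, 35.3292) (31.8426, 42.9435)]  |A|=1259.905
6. ⊥bis P4·P5 via (33.47,31.72): [(30.3439, 42.2421) (0, 28.042) (0, 0) (27.095, 0) (37.2521, 18.9901)]  |A|=1181.4062
7. canonical 5-gon: [(30.3439, 42.2421) (0, 28.042) (0, 0) (27.095, 0) (37.2521, 18.9901)]
8. shoelace: 1181.4062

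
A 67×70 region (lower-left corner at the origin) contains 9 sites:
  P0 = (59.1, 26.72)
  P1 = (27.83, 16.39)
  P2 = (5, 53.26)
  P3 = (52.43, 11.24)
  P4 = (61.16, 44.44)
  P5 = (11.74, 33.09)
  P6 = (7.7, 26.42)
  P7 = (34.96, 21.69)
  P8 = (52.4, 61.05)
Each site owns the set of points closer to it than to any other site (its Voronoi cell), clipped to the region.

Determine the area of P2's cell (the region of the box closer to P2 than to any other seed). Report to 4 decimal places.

1. box [0,67]×[0,70]: [(0, 0) (67, 0) (67, 70) (0, 70)]
2. ⊥bis P2·P0 via (32.05,39.99): [(0, 0) (12.432, 0) (46.7721, 70) (0, 70)]  |A|=2072.1428
3. ⊥bis P2·P1 via (16.415,34.825): [(0, 24.6608) (35.2322, 46.4766) (46.7721, 70) (0, 70)]  |A|=1348.8178
4. ⊥bis P2·P3 via (28.715,32.25): [(0, 24.6608) (35.2322, 46.4766) (46.7721, 70) (0, 70)]  |A|=1348.8178
5. ⊥bis P2·P4 via (33.08,48.85): [(0, 24.6608) (32.4353, 44.7448) (36.4016, 70) (0, 70)]  |A|=1194.9602
6. ⊥bis P2·P5 via (8.37,43.175): [(0, 40.3781) (33.508, 51.5751) (36.4016, 70) (0, 70)]  |A|=831.6336
7. ⊥bis P2·P6 via (6.35,39.84): [(0, 40.3781) (33.508, 51.5751) (36.4016, 70) (0, 70)]  |A|=831.6336
8. ⊥bis P2·P7 via (19.98,37.475): [(0, 40.3781) (33.508, 51.5751) (36.4016, 70) (0, 70)]  |A|=831.6336
9. ⊥bis P2·P8 via (28.7,57.155): [(0, 40.3781) (29.8196, 50.3426) (26.589, 70) (0, 70)]  |A|=702.992
10. canonical 4-gon: [(0, 40.3781) (29.8196, 50.3426) (26.589, 70) (0, 70)]
11. shoelace: 702.992

Area of P2's cell: 702.9920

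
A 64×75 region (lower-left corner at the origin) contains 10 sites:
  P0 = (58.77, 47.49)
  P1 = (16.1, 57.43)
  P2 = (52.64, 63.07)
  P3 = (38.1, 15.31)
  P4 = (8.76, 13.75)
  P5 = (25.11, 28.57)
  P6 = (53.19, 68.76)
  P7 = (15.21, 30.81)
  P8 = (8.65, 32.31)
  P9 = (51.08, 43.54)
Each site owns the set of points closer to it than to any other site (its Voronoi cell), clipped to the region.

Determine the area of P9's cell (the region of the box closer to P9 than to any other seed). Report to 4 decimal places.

1. box [0,64]×[0,75]: [(0, 0) (64, 0) (64, 75) (0, 75)]
2. ⊥bis P9·P0 via (54.925,45.515): [(0, 0) (64, 0) (64, 27.8475) (39.7799, 75) (0, 75)]  |A|=4228.9807
3. ⊥bis P9·P1 via (33.59,50.485): [(13.5432, 0) (64, 0) (64, 27.8475) (41.7791, 71.108)]  |A|=2103.3388
4. ⊥bis P9·P2 via (51.86,53.305): [(35.237, 54.6328) (13.5432, 0) (64, 0) (64, 27.8475) (50.8836, 53.383)]  |A|=1970.3607
5. ⊥bis P9·P3 via (44.59,29.425): [(35.237, 54.6328) (28.2168, 36.9533) (64, 20.5004) (64, 27.8475) (50.8836, 53.383)]  |A|=671.303
6. ⊥bis P9·P4 via (29.92,28.645): [(35.237, 54.6328) (28.2168, 36.9533) (64, 20.5004) (64, 27.8475) (50.8836, 53.383)]  |A|=671.303
7. ⊥bis P9·P5 via (38.095,36.055): [(35.237, 54.6328) (32.0348, 46.5683) (40.9527, 31.0974) (64, 20.5004) (64, 27.8475) (50.8836, 53.383)]  |A|=598.8959
8. ⊥bis P9·P6 via (52.135,56.15): [(35.237, 54.6328) (32.0348, 46.5683) (40.9527, 31.0974) (64, 20.5004) (64, 27.8475) (50.8836, 53.383)]  |A|=598.8959
9. ⊥bis P9·P7 via (33.145,37.175): [(35.237, 54.6328) (32.0348, 46.5683) (40.9527, 31.0974) (64, 20.5004) (64, 27.8475) (50.8836, 53.383)]  |A|=598.8959
10. ⊥bis P9·P8 via (29.865,37.925): [(35.237, 54.6328) (32.0348, 46.5683) (40.9527, 31.0974) (64, 20.5004) (64, 27.8475) (50.8836, 53.383)]  |A|=598.8959
11. canonical 6-gon: [(35.237, 54.6328) (32.0348, 46.5683) (40.9527, 31.0974) (64, 20.5004) (64, 27.8475) (50.8836, 53.383)]
12. shoelace: 598.8959

Area of P9's cell: 598.8959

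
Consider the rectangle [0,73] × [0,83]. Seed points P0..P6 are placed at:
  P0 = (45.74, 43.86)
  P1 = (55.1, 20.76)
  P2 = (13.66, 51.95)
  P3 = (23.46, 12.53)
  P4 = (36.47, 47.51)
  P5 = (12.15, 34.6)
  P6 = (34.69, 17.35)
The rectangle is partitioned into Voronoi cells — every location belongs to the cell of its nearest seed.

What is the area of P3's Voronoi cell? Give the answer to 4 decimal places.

1. box [0,73]×[0,83]: [(0, 0) (73, 0) (73, 83) (0, 83)]
2. ⊥bis P3·P0 via (34.6,28.195): [(0, 52.8004) (0, 0) (73, 0) (73, 0.8872)]  |A|=1959.6
3. ⊥bis P3·P1 via (39.28,16.645): [(36.656, 26.7329) (0, 52.8004) (0, 0) (43.6096, 0)]  |A|=1550.6316
4. ⊥bis P3·P2 via (18.56,32.24): [(36.656, 26.7329) (26.2305, 34.1469) (0, 27.6259) (0, 0) (43.6096, 0)]  |A|=1220.4619
5. ⊥bis P3·P4 via (29.965,30.02): [(36.656, 26.7329) (34.3019, 28.407) (21.8182, 33.05) (0, 27.6259) (0, 0) (43.6096, 0)]  |A|=1203.3721
6. ⊥bis P3·P5 via (17.805,23.565): [(36.656, 26.7329) (34.3019, 28.407) (30.2177, 29.926) (0, 14.4406) (0, 0) (43.6096, 0)]  |A|=947.2983
7. ⊥bis P3·P6 via (29.075,14.94): [(24.0086, 26.7441) (0, 14.4406) (0, 0) (35.4874, 0)]  |A|=647.8884
8. canonical 4-gon: [(24.0086, 26.7441) (0, 14.4406) (0, 0) (35.4874, 0)]
9. shoelace: 647.8884

Area of P3's cell: 647.8884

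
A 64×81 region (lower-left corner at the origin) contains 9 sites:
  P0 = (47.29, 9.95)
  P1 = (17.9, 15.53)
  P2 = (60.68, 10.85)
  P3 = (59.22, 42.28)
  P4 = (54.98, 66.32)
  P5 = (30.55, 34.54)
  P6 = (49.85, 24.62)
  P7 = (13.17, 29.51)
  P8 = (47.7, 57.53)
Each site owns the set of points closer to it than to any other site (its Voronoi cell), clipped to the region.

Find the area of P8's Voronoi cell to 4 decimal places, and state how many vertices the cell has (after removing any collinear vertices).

1. box [0,64]×[0,81]: [(0, 0) (64, 0) (64, 81) (0, 81)]
2. ⊥bis P8·P0 via (47.495,33.74): [(0, 34.1493) (64, 33.5978) (64, 81) (0, 81)]  |A|=3016.0946
3. ⊥bis P8·P1 via (32.8,36.53): [(0, 59.8024) (36.5999, 33.8339) (64, 33.5978) (64, 81) (0, 81)]  |A|=2546.644
4. ⊥bis P8·P2 via (54.19,34.19): [(0, 59.8024) (36.5999, 33.8339) (52.4191, 33.6976) (64, 36.9178) (64, 81) (0, 81)]  |A|=2527.4195
5. ⊥bis P8·P3 via (53.46,49.905): [(0, 59.8024) (34.3235, 35.4491) (64, 57.867) (64, 81) (0, 81)]  |A|=2164.671
6. ⊥bis P8·P4 via (51.34,61.925): [(0, 59.8024) (34.3235, 35.4491) (59.9415, 54.8012) (28.3085, 81) (0, 81)]  |A|=1650.19
7. ⊥bis P8·P5 via (39.125,46.035): [(0, 75.2213) (43.7599, 42.5775) (59.9415, 54.8012) (28.3085, 81) (0, 81)]  |A|=1075.584
8. ⊥bis P8·P6 via (48.775,41.075): [(0, 75.2213) (43.7599, 42.5775) (59.9415, 54.8012) (28.3085, 81) (0, 81)]  |A|=1075.584
9. ⊥bis P8·P7 via (30.435,43.52): [(11.9352, 66.318) (43.7599, 42.5775) (59.9415, 54.8012) (28.3085, 81) (0.0212, 81)]  |A|=1040.9439
10. canonical 5-gon: [(11.9352, 66.318) (43.7599, 42.5775) (59.9415, 54.8012) (28.3085, 81) (0.0212, 81)]
11. shoelace: 1040.9439

Area of P8's cell: 1040.9439 (5 vertices)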